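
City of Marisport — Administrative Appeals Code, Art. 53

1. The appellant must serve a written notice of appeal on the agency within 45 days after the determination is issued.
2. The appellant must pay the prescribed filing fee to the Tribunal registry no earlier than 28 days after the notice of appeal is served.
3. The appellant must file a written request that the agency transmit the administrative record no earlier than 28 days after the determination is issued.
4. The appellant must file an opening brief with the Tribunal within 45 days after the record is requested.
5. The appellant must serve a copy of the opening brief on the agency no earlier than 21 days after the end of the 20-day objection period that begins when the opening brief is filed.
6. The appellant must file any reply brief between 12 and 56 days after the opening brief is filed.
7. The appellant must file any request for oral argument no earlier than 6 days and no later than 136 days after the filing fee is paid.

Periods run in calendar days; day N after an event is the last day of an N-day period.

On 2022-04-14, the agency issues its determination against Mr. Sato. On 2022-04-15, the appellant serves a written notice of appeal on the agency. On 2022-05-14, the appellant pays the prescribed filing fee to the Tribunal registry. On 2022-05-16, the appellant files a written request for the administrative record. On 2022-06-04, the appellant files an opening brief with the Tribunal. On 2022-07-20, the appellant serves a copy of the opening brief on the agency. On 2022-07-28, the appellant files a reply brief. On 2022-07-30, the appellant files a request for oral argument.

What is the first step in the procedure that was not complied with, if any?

Step 1 — counting 45 days from 2022-04-14 (when the determination is issued) gives a deadline of 2022-05-29; completed 2022-04-15, before the deadline.
Step 2 — must wait 28 days from 2022-04-15 (when the notice of appeal is served), so not before 2022-05-13; done 2022-05-14 — permitted.
Step 3 — must wait 28 days from 2022-04-14 (when the determination is issued), so not before 2022-05-12; done 2022-05-16, after the minimum wait.
Step 4 — counting 45 days from 2022-05-16 (when the record is requested) gives a deadline of 2022-06-30; completed 2022-06-04, before the deadline.
Step 5 — must wait 21 days from 2022-06-24 (end of the 20-day objection period, which began when the opening brief is filed on 2022-06-04), so not before 2022-07-15; done 2022-07-20, after the minimum wait.
Step 6 — 12 and 56 days from 2022-06-04 (when the opening brief is filed) are 2022-06-16 and 2022-07-30 respectively; 2022-07-28 falls inside that range.
Step 7 — 6 and 136 days from 2022-05-14 (when the filing fee is paid) are 2022-05-20 and 2022-09-27 respectively; 2022-07-30 falls inside that range.

None — every step was satisfied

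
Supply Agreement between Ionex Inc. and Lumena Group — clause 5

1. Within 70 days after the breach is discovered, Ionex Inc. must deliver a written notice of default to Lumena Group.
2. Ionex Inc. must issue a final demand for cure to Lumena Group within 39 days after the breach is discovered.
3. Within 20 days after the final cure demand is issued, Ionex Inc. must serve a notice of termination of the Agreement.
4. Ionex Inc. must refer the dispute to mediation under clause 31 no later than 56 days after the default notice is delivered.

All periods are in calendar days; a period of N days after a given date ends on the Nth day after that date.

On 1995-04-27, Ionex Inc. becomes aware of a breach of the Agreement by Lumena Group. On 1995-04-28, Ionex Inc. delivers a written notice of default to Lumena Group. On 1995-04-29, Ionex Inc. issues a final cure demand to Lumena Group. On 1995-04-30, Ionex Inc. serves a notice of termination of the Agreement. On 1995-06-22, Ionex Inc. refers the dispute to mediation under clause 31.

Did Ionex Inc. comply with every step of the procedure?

(1) due by 1995-04-27 + 70 days = 1995-07-06; completed 1995-04-28, before the deadline.
(2) due by 1995-04-27 + 39 days = 1995-06-05; done 1995-04-29 — timely.
(3) due by 1995-04-29 + 20 days = 1995-05-19; done 1995-04-30 — timely.
(4) due by 1995-04-28 + 56 days = 1995-06-23; 1995-06-22 is within that limit.

Yes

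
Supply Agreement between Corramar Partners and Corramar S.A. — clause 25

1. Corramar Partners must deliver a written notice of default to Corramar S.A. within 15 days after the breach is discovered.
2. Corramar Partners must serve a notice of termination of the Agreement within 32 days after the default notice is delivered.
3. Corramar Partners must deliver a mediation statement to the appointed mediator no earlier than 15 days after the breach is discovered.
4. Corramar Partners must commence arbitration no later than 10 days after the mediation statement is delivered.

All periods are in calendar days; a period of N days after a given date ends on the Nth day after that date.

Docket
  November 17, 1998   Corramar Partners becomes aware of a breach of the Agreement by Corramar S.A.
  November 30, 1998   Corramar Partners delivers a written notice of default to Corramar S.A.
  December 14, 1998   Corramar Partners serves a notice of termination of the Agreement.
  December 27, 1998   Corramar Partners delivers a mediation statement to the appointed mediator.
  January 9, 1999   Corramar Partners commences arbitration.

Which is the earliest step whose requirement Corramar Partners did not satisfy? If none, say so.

Step 4

Step 1 — counting 15 days from November 17, 1998 (when the breach is discovered) gives a deadline of December 2, 1998; completed November 30, 1998, before the deadline.
Step 2 — counting 32 days from November 30, 1998 (when the default notice is delivered) gives a deadline of January 1, 1999; done December 14, 1998 — timely.
Step 3 — must wait 15 days from November 17, 1998 (when the breach is discovered), so not before December 2, 1998; December 27, 1998 is on or after that date.
Step 4 — counting 10 days from December 27, 1998 (when the mediation statement is delivered) gives a deadline of January 6, 1999; not done until January 9, 1999, 3 days after the deadline.
The analysis stops there.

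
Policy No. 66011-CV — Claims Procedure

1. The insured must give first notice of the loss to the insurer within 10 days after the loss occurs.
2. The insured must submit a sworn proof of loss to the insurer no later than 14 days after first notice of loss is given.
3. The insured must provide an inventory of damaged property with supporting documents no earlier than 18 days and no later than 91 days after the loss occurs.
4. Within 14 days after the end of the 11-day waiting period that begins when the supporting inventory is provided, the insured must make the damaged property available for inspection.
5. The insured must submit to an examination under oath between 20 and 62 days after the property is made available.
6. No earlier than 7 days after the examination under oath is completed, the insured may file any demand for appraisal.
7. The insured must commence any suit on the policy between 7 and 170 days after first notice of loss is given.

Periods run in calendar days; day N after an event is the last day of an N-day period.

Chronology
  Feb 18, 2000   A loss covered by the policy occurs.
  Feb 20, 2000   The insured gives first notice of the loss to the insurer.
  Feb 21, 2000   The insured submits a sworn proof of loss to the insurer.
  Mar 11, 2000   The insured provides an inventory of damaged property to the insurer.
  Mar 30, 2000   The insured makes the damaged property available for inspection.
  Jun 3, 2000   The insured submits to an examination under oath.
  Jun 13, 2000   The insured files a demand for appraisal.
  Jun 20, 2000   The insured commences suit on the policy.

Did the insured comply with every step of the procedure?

(1) due by Feb 18, 2000 + 10 days = Feb 28, 2000; completed Feb 20, 2000, before the deadline.
(2) due by Feb 20, 2000 + 14 days = Mar 5, 2000; completed Feb 21, 2000, before the deadline.
(3) the permitted window runs from Feb 18, 2000 + 18 = Mar 7, 2000 to Feb 18, 2000 + 91 = May 19, 2000; done Mar 11, 2000 — within the window.
(4) due by Mar 22, 2000 + 14 days = Apr 5, 2000; Mar 30, 2000 is within that limit.
(5) the permitted window runs from Mar 30, 2000 + 20 = Apr 19, 2000 to Mar 30, 2000 + 62 = May 31, 2000; done Jun 3, 2000 — 3 days after the window closed.

No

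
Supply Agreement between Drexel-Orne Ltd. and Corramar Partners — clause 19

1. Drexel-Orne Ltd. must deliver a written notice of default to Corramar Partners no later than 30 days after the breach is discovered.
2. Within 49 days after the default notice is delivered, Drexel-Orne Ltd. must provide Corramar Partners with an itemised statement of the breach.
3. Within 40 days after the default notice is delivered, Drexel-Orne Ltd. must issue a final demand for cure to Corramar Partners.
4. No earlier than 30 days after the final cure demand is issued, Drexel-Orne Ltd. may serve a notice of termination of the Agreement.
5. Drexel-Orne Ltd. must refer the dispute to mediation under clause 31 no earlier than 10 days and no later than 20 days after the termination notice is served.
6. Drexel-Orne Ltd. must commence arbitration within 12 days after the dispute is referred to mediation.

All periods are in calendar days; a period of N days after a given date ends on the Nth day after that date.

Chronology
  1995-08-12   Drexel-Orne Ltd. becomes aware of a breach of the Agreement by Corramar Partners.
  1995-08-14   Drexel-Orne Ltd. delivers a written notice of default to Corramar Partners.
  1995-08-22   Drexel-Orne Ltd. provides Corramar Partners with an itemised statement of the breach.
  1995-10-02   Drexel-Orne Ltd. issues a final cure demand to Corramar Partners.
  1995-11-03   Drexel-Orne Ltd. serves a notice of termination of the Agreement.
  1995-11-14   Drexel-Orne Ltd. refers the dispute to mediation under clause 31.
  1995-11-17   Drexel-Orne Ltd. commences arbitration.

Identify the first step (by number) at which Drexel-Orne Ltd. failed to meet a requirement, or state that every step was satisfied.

Step 3

Step 1: 30 days after 1995-08-12 (when the breach is discovered) is 1995-09-11; done 1995-08-14 — timely.
Step 2: 49 days after 1995-08-14 (when the default notice is delivered) is 1995-10-02; completed 1995-08-22, before the deadline.
Step 3: 40 days after 1995-08-14 (when the default notice is delivered) is 1995-09-23; done 1995-10-02 — 9 days late.
No need to go further; step 3 was not satisfied.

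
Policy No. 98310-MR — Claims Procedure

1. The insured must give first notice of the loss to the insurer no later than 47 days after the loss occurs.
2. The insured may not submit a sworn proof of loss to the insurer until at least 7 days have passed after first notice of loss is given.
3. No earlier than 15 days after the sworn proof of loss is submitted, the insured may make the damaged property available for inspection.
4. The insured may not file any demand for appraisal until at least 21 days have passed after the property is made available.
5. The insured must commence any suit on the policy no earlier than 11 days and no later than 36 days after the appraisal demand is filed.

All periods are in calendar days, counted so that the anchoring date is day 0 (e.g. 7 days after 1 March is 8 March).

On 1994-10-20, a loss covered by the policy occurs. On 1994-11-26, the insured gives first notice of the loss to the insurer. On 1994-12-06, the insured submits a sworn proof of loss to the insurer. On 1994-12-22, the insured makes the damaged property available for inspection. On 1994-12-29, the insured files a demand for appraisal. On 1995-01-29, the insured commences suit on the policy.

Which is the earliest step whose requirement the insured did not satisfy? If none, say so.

Step 4

(1) due by 1994-10-20 + 47 days = 1994-12-06; completed 1994-11-26, before the deadline.
(2) permitted from 1994-11-26 + 7 days = 1994-12-03 onward; done 1994-12-06, after the minimum wait.
(3) permitted from 1994-12-06 + 15 days = 1994-12-21 onward; 1994-12-22 is on or after that date.
(4) permitted from 1994-12-22 + 21 days = 1995-01-12 onward; done 1994-12-29 — 14 days too early.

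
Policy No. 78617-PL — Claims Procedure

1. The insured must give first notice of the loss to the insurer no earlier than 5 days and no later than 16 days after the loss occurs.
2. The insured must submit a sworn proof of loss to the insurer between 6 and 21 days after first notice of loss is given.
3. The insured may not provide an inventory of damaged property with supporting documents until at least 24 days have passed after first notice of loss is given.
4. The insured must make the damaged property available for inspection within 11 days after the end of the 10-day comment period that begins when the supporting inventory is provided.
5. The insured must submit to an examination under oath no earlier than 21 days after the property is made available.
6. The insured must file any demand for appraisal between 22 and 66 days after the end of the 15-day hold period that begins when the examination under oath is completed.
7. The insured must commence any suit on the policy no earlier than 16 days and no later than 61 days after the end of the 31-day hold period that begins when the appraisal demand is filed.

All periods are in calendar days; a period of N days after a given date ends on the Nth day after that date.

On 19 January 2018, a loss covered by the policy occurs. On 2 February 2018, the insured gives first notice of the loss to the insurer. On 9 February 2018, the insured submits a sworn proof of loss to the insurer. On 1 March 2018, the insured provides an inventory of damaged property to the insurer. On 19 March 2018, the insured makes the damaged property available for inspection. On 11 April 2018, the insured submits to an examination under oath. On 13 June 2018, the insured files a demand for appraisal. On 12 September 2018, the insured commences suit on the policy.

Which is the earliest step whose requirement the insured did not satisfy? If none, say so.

(1) the permitted window runs from 19 January 2018 + 5 = 24 January 2018 to 19 January 2018 + 16 = 4 February 2018; 2 February 2018 falls inside that range.
(2) the permitted window runs from 2 February 2018 + 6 = 8 February 2018 to 2 February 2018 + 21 = 23 February 2018; done 9 February 2018 — within the window.
(3) permitted from 2 February 2018 + 24 days = 26 February 2018 onward; done 1 March 2018, after the minimum wait.
(4) due by 11 March 2018 + 11 days = 22 March 2018; done 19 March 2018 — timely.
(5) permitted from 19 March 2018 + 21 days = 9 April 2018 onward; done 11 April 2018, after the minimum wait.
(6) the permitted window runs from 26 April 2018 + 22 = 18 May 2018 to 26 April 2018 + 66 = 1 July 2018; done 13 June 2018, which is between those dates.
(7) the permitted window runs from 14 July 2018 + 16 = 30 July 2018 to 14 July 2018 + 61 = 13 September 2018; done 12 September 2018, which is between those dates.

None — every step was satisfied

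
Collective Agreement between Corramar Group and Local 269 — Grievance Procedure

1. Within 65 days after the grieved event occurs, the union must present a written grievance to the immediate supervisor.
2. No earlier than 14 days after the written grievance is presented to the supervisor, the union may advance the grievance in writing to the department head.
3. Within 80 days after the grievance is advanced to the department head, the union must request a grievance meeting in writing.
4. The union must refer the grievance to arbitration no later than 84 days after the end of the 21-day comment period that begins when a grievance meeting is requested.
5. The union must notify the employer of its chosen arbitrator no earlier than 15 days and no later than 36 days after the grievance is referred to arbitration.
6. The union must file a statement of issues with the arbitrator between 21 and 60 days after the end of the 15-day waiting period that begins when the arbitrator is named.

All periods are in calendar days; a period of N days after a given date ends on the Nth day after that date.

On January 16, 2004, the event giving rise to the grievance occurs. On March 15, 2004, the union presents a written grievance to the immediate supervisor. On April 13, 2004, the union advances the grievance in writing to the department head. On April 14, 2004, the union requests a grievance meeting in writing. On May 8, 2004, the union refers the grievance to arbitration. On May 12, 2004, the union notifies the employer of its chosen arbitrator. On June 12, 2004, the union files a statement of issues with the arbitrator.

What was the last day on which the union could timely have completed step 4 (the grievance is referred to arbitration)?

July 28, 2004

A grievance meeting is requested on April 14, 2004; the 21-day comment period therefore ends May 5, 2004, and step 4 runs from that date. 84 days after May 5, 2004 is July 28, 2004.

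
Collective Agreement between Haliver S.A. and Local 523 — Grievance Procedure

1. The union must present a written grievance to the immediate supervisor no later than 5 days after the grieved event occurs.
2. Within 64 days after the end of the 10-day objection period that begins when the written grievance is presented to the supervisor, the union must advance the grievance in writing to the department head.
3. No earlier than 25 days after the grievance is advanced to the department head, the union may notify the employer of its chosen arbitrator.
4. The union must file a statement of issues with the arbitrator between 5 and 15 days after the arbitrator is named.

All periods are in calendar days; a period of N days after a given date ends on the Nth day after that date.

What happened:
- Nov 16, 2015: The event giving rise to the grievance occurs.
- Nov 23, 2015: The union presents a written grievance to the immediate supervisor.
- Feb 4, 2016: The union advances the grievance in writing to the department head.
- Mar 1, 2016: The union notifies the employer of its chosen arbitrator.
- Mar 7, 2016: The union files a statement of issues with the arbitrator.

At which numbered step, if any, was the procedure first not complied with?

Step 1

Step 1 — counting 5 days from Nov 16, 2015 (when the grieved event occurs) gives a deadline of Nov 21, 2015; done Nov 23, 2015 — 2 days late.
The procedure was therefore not followed at step 1.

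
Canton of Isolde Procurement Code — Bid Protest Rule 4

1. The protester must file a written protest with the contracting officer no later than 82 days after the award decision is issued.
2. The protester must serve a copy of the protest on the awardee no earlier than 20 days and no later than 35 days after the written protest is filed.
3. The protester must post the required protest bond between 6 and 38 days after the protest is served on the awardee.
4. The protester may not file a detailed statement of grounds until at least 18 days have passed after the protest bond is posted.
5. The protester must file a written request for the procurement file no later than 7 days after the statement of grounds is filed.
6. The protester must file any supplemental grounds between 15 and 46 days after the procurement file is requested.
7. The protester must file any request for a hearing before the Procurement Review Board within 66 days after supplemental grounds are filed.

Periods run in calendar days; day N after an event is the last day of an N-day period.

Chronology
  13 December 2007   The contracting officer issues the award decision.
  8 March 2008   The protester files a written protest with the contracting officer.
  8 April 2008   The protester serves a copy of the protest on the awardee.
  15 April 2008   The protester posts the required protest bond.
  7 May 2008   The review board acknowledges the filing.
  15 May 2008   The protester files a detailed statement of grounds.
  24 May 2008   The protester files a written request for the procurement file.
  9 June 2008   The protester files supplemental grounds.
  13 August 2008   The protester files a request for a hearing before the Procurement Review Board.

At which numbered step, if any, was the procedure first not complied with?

Step 1

Step 1 — counting 82 days from 13 December 2007 (when the award decision is issued) gives a deadline of 4 March 2008; done 8 March 2008 — 4 days late.
The analysis stops there.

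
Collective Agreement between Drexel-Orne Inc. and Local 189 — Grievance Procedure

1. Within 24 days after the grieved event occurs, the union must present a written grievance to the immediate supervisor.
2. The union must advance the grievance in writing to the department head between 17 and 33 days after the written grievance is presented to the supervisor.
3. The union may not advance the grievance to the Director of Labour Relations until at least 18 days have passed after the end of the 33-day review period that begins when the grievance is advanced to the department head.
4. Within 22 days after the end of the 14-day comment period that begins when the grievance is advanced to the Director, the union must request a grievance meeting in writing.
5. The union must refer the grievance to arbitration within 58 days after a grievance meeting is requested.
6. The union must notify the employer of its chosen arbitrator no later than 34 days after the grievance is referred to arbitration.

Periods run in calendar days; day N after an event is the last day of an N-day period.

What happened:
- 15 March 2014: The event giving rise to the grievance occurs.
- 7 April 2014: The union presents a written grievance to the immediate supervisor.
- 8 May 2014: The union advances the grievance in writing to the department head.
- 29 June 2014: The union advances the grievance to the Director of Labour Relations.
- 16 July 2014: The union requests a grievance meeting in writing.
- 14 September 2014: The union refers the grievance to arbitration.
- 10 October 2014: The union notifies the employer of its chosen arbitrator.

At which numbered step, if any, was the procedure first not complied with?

Step 5

Step 1 — counting 24 days from 15 March 2014 (when the grieved event occurs) gives a deadline of 8 April 2014; 7 April 2014 is within that limit.
Step 2 — 17 and 33 days from 7 April 2014 (when the written grievance is presented to the supervisor) are 24 April 2014 and 10 May 2014 respectively; 8 May 2014 falls inside that range.
Step 3 — must wait 18 days from 10 June 2014 (end of the 33-day review period, which began when the grievance is advanced to the department head on 8 May 2014), so not before 28 June 2014; 29 June 2014 is on or after that date.
Step 4 — counting 22 days from 13 July 2014 (end of the 14-day comment period, which began when the grievance is advanced to the Director on 29 June 2014) gives a deadline of 4 August 2014; 16 July 2014 is within that limit.
Step 5 — counting 58 days from 16 July 2014 (when a grievance meeting is requested) gives a deadline of 12 September 2014; not done until 14 September 2014, 2 days after the deadline.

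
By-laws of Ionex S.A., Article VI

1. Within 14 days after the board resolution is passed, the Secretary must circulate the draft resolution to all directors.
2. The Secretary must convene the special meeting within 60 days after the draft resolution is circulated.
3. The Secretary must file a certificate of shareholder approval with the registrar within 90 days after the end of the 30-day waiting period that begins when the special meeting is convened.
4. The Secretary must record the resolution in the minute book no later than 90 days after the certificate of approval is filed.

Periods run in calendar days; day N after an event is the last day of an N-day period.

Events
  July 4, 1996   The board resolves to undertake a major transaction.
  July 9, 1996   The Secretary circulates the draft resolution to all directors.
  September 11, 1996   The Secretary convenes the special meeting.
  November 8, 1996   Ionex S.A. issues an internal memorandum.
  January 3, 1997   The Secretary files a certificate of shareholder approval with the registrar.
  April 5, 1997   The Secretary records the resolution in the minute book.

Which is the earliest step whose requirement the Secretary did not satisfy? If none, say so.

Step 1: 14 days after July 4, 1996 (when the board resolution is passed) is July 18, 1996; July 9, 1996 is within that limit.
Step 2: 60 days after July 9, 1996 (when the draft resolution is circulated) is September 7, 1996; September 11, 1996 misses that deadline by 4 days.
That is the first point of non-compliance.

Step 2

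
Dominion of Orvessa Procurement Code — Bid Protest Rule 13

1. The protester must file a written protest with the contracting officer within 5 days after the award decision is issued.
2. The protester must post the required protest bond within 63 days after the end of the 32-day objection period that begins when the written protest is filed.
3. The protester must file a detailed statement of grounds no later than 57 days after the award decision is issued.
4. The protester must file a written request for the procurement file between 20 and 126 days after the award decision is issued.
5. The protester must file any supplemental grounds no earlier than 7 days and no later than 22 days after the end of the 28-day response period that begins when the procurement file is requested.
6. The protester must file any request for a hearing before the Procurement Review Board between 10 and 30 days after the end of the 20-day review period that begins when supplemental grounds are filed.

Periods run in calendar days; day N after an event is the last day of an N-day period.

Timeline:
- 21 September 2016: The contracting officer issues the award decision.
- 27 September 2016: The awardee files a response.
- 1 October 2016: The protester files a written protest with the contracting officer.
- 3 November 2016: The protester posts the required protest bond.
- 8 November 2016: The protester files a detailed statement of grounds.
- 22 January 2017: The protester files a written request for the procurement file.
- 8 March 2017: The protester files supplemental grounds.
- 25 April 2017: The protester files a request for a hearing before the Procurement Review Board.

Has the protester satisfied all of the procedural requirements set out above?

No

Step 1 — counting 5 days from 21 September 2016 (when the award decision is issued) gives a deadline of 26 September 2016; done 1 October 2016 — 5 days late.
The analysis stops there.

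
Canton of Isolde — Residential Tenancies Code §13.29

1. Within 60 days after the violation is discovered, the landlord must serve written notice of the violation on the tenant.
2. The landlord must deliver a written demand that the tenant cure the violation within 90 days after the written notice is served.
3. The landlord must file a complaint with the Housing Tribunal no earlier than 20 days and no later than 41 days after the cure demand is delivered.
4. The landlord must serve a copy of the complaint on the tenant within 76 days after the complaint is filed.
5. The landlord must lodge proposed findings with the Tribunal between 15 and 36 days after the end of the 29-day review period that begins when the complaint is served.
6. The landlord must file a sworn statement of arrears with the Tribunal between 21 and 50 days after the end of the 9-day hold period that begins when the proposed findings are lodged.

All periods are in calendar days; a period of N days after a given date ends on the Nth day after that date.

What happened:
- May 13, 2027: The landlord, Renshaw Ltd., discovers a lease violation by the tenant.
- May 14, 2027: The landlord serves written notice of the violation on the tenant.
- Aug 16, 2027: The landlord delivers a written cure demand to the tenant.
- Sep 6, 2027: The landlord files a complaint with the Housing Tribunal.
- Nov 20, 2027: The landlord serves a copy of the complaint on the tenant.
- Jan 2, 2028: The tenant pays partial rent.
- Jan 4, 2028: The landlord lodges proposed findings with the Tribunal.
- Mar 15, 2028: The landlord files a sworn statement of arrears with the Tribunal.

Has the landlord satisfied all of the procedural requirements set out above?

No

Step 1 — counting 60 days from May 13, 2027 (when the violation is discovered) gives a deadline of Jul 12, 2027; completed May 14, 2027, before the deadline.
Step 2 — counting 90 days from May 14, 2027 (when the written notice is served) gives a deadline of Aug 12, 2027; done Aug 16, 2027 — 4 days late.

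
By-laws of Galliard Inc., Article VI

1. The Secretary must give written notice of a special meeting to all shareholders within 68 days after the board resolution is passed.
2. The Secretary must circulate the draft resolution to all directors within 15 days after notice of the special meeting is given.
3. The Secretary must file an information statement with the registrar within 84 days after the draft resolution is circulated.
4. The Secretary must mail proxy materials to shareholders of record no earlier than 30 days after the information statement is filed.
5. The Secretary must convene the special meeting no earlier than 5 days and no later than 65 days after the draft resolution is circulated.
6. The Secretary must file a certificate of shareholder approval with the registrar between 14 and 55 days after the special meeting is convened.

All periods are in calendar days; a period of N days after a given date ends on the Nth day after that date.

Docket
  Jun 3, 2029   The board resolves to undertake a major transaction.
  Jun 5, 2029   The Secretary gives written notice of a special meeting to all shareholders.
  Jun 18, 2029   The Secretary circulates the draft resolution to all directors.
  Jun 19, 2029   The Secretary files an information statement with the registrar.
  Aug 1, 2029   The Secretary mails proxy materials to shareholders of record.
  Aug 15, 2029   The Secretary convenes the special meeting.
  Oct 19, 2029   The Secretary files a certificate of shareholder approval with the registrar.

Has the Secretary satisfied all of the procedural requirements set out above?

No

Step 1: 68 days after Jun 3, 2029 (when the board resolution is passed) is Aug 10, 2029; completed Jun 5, 2029, before the deadline.
Step 2: 15 days after Jun 5, 2029 (when notice of the special meeting is given) is Jun 20, 2029; Jun 18, 2029 is within that limit.
Step 3: 84 days after Jun 18, 2029 (when the draft resolution is circulated) is Sep 10, 2029; Jun 19, 2029 is within that limit.
Step 4: the earliest permitted date is 30 days after Jun 19, 2029 (when the information statement is filed), i.e. Jul 19, 2029; Aug 1, 2029 is on or after that date.
Step 5: the window is 5–65 days after Jun 18, 2029 (when the draft resolution is circulated), so Jun 23, 2029 through Aug 22, 2029; done Aug 15, 2029, which is between those dates.
Step 6: the window is 14–55 days after Aug 15, 2029 (when the special meeting is convened), so Aug 29, 2029 through Oct 9, 2029; done Oct 19, 2029 — 10 days after the window closed.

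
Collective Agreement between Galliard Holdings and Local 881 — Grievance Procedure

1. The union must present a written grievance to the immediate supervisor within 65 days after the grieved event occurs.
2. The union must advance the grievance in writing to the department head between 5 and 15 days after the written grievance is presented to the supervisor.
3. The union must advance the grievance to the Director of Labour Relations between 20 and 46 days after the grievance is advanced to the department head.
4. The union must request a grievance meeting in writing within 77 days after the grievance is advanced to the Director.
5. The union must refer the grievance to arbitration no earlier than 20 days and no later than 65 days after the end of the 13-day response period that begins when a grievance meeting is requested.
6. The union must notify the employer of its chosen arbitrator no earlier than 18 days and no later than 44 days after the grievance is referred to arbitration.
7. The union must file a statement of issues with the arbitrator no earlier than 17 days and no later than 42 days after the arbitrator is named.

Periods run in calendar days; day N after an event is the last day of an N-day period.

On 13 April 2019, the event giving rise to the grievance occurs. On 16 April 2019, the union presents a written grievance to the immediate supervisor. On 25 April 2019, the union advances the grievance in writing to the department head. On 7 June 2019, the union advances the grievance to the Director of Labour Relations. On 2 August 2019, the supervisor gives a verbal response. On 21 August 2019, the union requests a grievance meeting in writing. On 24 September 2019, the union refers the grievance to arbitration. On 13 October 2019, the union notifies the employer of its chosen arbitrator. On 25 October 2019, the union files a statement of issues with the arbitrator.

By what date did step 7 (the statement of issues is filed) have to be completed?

24 November 2019

Step 7 runs from 13 October 2019, when the arbitrator is named. The window is 17–42 days after 13 October 2019; it closes on 24 November 2019.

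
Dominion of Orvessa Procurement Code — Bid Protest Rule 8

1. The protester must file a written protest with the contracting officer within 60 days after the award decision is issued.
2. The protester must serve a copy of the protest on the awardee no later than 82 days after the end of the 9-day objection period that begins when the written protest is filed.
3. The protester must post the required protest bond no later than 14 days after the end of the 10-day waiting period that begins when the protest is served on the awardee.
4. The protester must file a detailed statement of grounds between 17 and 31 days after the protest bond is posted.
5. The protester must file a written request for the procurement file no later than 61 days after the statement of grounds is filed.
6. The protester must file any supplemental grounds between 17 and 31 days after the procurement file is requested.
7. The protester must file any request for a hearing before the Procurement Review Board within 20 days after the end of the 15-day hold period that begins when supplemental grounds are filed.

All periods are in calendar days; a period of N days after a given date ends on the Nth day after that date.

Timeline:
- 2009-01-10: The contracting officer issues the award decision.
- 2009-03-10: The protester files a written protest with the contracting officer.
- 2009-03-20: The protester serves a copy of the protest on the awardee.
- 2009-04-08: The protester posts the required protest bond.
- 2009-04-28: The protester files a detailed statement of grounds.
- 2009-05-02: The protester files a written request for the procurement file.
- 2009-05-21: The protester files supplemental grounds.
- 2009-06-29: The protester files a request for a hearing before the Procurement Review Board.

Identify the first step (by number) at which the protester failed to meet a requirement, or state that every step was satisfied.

Step 7

Step 1: 60 days after 2009-01-10 (when the award decision is issued) is 2009-03-11; 2009-03-10 is within that limit.
Step 2: 82 days after 2009-03-19 (end of the 9-day objection period, which began when the written protest is filed on 2009-03-10) is 2009-06-09; done 2009-03-20 — timely.
Step 3: 14 days after 2009-03-30 (end of the 10-day waiting period, which began when the protest is served on the awardee on 2009-03-20) is 2009-04-13; completed 2009-04-08, before the deadline.
Step 4: the window is 17–31 days after 2009-04-08 (when the protest bond is posted), so 2009-04-25 through 2009-05-09; done 2009-04-28 — within the window.
Step 5: 61 days after 2009-04-28 (when the statement of grounds is filed) is 2009-06-28; done 2009-05-02 — timely.
Step 6: the window is 17–31 days after 2009-05-02 (when the procurement file is requested), so 2009-05-19 through 2009-06-02; done 2009-05-21 — within the window.
Step 7: 20 days after 2009-06-05 (end of the 15-day hold period, which began when supplemental grounds are filed on 2009-05-21) is 2009-06-25; not done until 2009-06-29, 4 days after the deadline.
That is the first point of non-compliance.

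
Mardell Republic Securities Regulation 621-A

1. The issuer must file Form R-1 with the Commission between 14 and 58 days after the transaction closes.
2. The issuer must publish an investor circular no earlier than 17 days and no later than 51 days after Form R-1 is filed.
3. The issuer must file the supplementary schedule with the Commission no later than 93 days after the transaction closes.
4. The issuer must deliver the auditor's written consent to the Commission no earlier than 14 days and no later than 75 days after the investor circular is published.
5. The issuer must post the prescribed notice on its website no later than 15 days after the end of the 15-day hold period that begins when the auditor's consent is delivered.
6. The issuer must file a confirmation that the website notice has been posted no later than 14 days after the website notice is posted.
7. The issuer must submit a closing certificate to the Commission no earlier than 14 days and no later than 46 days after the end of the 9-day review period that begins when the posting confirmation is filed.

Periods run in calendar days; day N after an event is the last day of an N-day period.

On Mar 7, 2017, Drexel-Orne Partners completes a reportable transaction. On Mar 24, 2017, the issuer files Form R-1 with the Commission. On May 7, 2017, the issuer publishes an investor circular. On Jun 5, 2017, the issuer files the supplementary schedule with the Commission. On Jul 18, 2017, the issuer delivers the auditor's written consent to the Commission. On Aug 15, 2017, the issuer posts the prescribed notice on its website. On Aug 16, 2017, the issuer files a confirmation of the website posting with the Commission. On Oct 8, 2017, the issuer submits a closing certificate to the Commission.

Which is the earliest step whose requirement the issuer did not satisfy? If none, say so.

Step 1 — 14 and 58 days from Mar 7, 2017 (when the transaction closes) are Mar 21, 2017 and May 4, 2017 respectively; done Mar 24, 2017, which is between those dates.
Step 2 — 17 and 51 days from Mar 24, 2017 (when Form R-1 is filed) are Apr 10, 2017 and May 14, 2017 respectively; done May 7, 2017 — within the window.
Step 3 — counting 93 days from Mar 7, 2017 (when the transaction closes) gives a deadline of Jun 8, 2017; Jun 5, 2017 is within that limit.
Step 4 — 14 and 75 days from May 7, 2017 (when the investor circular is published) are May 21, 2017 and Jul 21, 2017 respectively; done Jul 18, 2017 — within the window.
Step 5 — counting 15 days from Aug 2, 2017 (end of the 15-day hold period, which began when the auditor's consent is delivered on Jul 18, 2017) gives a deadline of Aug 17, 2017; Aug 15, 2017 is within that limit.
Step 6 — counting 14 days from Aug 15, 2017 (when the website notice is posted) gives a deadline of Aug 29, 2017; done Aug 16, 2017 — timely.
Step 7 — 14 and 46 days from Aug 25, 2017 (end of the 9-day review period, which began when the posting confirmation is filed on Aug 16, 2017) are Sep 8, 2017 and Oct 10, 2017 respectively; done Oct 8, 2017 — within the window.

None — every step was satisfied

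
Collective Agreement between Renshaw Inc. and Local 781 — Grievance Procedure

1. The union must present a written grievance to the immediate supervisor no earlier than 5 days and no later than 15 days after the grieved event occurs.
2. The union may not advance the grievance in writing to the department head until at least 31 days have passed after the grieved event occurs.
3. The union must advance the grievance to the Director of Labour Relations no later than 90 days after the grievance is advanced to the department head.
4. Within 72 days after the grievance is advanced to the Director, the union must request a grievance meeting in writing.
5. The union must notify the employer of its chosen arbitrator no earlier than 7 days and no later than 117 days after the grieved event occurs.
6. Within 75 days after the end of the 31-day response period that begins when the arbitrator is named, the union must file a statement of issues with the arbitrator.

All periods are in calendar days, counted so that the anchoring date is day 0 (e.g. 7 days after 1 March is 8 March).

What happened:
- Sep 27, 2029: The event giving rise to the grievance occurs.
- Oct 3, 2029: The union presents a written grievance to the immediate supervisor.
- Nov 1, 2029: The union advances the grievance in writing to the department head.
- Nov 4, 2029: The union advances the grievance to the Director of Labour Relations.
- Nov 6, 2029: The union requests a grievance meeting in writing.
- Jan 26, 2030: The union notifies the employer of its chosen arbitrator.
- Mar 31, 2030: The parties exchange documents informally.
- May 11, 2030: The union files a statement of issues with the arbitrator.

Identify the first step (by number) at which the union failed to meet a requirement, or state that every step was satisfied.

(1) the permitted window runs from Sep 27, 2029 + 5 = Oct 2, 2029 to Sep 27, 2029 + 15 = Oct 12, 2029; done Oct 3, 2029, which is between those dates.
(2) permitted from Sep 27, 2029 + 31 days = Oct 28, 2029 onward; Nov 1, 2029 is on or after that date.
(3) due by Nov 1, 2029 + 90 days = Jan 30, 2030; done Nov 4, 2029 — timely.
(4) due by Nov 4, 2029 + 72 days = Jan 15, 2030; completed Nov 6, 2029, before the deadline.
(5) the permitted window runs from Sep 27, 2029 + 7 = Oct 4, 2029 to Sep 27, 2029 + 117 = Jan 22, 2030; Jan 26, 2030 is 4 days past the end of the window.
Later steps need not be reached.

Step 5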